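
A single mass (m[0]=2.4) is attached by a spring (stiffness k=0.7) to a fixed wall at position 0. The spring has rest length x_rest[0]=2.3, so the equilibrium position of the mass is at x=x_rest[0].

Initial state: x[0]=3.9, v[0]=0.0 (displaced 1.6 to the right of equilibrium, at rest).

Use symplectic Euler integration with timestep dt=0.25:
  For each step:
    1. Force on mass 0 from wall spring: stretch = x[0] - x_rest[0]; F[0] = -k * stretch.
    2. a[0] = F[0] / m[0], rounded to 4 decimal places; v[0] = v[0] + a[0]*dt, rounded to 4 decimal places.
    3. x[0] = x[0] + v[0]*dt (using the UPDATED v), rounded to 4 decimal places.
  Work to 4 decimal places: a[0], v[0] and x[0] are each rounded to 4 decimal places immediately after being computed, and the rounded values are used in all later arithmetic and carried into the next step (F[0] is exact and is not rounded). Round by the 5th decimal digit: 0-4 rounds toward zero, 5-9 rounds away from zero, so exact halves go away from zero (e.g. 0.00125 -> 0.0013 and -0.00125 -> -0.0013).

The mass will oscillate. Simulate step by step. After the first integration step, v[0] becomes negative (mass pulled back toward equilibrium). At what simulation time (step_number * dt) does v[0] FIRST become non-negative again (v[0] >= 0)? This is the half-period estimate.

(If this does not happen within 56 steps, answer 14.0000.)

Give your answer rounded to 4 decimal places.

Step 0: x=[3.9000] v=[0.0000]
Step 1: x=[3.8708] v=[-0.1167]
Step 2: x=[3.8130] v=[-0.2313]
Step 3: x=[3.7276] v=[-0.3416]
Step 4: x=[3.6162] v=[-0.4457]
Step 5: x=[3.4808] v=[-0.5417]
Step 6: x=[3.3239] v=[-0.6278]
Step 7: x=[3.1483] v=[-0.7025]
Step 8: x=[2.9572] v=[-0.7644]
Step 9: x=[2.7541] v=[-0.8123]
Step 10: x=[2.5428] v=[-0.8454]
Step 11: x=[2.3270] v=[-0.8631]
Step 12: x=[2.1107] v=[-0.8651]
Step 13: x=[1.8979] v=[-0.8513]
Step 14: x=[1.6924] v=[-0.8220]
Step 15: x=[1.4980] v=[-0.7777]
Step 16: x=[1.3182] v=[-0.7192]
Step 17: x=[1.1563] v=[-0.6476]
Step 18: x=[1.0153] v=[-0.5642]
Step 19: x=[0.8977] v=[-0.4705]
Step 20: x=[0.8056] v=[-0.3683]
Step 21: x=[0.7408] v=[-0.2593]
Step 22: x=[0.7044] v=[-0.1456]
Step 23: x=[0.6971] v=[-0.0293]
Step 24: x=[0.7190] v=[0.0876]
First v>=0 after going negative at step 24, time=6.0000

Answer: 6.0000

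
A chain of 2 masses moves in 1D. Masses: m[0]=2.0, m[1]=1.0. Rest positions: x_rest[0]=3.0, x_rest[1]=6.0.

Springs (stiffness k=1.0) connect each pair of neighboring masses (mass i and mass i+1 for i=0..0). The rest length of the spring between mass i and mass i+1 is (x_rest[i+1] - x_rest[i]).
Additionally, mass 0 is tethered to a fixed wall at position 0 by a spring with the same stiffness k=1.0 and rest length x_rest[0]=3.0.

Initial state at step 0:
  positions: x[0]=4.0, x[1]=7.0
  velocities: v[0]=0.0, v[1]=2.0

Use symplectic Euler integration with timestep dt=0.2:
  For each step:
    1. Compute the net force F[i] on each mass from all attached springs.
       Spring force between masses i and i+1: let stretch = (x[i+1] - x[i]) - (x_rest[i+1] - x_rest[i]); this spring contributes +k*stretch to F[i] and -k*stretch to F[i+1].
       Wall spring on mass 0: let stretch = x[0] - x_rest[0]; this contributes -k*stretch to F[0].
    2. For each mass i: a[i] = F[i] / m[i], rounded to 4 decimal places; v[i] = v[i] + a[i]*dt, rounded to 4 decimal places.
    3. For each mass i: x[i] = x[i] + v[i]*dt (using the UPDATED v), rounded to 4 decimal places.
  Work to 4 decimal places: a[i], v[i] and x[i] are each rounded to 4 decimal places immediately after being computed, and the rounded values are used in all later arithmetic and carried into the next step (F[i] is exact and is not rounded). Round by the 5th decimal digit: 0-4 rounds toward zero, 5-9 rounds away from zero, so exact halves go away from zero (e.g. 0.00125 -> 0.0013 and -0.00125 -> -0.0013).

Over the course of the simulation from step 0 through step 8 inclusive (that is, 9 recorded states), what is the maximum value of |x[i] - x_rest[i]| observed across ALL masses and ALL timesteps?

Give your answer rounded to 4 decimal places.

Answer: 2.9372

Derivation:
Step 0: x=[4.0000 7.0000] v=[0.0000 2.0000]
Step 1: x=[3.9800 7.4000] v=[-0.1000 2.0000]
Step 2: x=[3.9488 7.7832] v=[-0.1560 1.9160]
Step 3: x=[3.9153 8.1330] v=[-0.1674 1.7491]
Step 4: x=[3.8879 8.4341] v=[-0.1372 1.5056]
Step 5: x=[3.8736 8.6734] v=[-0.0714 1.1964]
Step 6: x=[3.8778 8.8407] v=[0.0212 0.8364]
Step 7: x=[3.9037 8.9295] v=[0.1297 0.4438]
Step 8: x=[3.9521 8.9372] v=[0.2419 0.0386]
Max displacement = 2.9372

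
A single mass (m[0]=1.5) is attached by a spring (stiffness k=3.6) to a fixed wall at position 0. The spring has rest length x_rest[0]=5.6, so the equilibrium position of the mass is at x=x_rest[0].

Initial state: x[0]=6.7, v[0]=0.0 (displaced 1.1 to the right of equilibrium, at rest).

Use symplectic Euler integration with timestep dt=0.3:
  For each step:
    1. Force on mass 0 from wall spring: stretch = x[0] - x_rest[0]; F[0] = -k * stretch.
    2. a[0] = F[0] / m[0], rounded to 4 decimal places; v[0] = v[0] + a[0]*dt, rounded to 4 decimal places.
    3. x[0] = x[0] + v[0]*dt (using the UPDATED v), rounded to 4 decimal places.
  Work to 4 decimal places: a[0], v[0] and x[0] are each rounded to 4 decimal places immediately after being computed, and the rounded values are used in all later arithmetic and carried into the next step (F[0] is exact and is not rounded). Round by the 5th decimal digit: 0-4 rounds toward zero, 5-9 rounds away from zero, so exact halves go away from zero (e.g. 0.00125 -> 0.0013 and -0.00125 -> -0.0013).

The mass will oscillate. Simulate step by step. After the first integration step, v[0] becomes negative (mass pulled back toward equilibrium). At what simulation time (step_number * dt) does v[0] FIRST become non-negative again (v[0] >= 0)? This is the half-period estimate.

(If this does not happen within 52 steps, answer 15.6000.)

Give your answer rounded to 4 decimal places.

Step 0: x=[6.7000] v=[0.0000]
Step 1: x=[6.4624] v=[-0.7920]
Step 2: x=[6.0385] v=[-1.4129]
Step 3: x=[5.5199] v=[-1.7286]
Step 4: x=[5.0186] v=[-1.6709]
Step 5: x=[4.6429] v=[-1.2523]
Step 6: x=[4.4739] v=[-0.5632]
Step 7: x=[4.5482] v=[0.2476]
First v>=0 after going negative at step 7, time=2.1000

Answer: 2.1000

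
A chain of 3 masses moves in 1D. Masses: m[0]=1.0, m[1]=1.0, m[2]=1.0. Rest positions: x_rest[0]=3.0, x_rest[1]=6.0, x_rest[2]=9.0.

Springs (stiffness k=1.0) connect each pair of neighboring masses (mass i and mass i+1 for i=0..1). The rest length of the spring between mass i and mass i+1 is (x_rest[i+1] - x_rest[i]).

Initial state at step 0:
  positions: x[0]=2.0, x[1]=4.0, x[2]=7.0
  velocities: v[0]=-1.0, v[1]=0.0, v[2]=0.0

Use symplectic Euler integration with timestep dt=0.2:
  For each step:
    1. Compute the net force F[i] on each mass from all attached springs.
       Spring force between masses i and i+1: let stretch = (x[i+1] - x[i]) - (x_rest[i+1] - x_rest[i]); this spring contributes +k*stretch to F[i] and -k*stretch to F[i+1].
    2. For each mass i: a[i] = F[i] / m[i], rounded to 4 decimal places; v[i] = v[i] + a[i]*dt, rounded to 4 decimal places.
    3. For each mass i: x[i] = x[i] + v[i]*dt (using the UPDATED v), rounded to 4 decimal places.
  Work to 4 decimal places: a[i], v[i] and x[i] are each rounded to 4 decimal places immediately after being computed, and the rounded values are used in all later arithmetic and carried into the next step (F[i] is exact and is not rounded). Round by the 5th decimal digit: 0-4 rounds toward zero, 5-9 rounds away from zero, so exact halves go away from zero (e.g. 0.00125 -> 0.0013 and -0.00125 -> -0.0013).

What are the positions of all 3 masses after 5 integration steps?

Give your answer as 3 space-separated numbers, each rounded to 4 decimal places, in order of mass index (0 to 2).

Step 0: x=[2.0000 4.0000 7.0000] v=[-1.0000 0.0000 0.0000]
Step 1: x=[1.7600 4.0400 7.0000] v=[-1.2000 0.2000 0.0000]
Step 2: x=[1.4912 4.1072 7.0016] v=[-1.3440 0.3360 0.0080]
Step 3: x=[1.2070 4.1855 7.0074] v=[-1.4208 0.3917 0.0291]
Step 4: x=[0.9220 4.2576 7.0203] v=[-1.4251 0.3604 0.0647]
Step 5: x=[0.6504 4.3068 7.0427] v=[-1.3580 0.2458 0.1122]

Answer: 0.6504 4.3068 7.0427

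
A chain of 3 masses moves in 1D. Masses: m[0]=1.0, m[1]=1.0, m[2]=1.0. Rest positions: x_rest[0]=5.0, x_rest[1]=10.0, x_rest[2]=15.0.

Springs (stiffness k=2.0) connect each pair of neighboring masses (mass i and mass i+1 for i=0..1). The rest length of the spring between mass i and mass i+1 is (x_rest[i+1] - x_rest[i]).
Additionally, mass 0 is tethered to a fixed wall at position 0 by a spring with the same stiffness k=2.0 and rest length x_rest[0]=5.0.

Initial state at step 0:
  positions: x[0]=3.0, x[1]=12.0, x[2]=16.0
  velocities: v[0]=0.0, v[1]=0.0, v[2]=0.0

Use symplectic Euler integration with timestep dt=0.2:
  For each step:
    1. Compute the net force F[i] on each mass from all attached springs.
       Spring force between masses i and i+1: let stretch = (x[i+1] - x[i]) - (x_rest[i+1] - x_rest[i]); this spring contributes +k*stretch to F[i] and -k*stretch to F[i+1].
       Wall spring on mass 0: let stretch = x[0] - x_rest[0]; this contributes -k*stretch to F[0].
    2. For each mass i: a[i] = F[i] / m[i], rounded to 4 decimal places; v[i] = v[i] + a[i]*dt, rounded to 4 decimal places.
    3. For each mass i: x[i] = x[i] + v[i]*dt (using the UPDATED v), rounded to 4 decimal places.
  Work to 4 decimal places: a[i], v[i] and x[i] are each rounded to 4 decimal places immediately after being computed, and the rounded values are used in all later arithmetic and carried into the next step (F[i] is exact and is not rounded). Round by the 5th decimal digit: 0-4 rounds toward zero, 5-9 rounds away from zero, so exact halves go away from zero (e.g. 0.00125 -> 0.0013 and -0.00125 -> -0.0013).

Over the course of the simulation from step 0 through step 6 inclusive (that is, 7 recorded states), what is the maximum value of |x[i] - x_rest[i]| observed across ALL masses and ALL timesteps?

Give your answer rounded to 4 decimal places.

Step 0: x=[3.0000 12.0000 16.0000] v=[0.0000 0.0000 0.0000]
Step 1: x=[3.4800 11.6000 16.0800] v=[2.4000 -2.0000 0.4000]
Step 2: x=[4.3312 10.9088 16.2016] v=[4.2560 -3.4560 0.6080]
Step 3: x=[5.3621 10.1148 16.2998] v=[5.1546 -3.9699 0.4909]
Step 4: x=[6.3443 9.4354 16.3032] v=[4.9108 -3.3970 0.0169]
Step 5: x=[7.0662 9.0581 16.1572] v=[3.6095 -1.8863 -0.7302]
Step 6: x=[7.3822 9.0894 15.8432] v=[1.5798 0.1566 -1.5698]
Max displacement = 2.3822

Answer: 2.3822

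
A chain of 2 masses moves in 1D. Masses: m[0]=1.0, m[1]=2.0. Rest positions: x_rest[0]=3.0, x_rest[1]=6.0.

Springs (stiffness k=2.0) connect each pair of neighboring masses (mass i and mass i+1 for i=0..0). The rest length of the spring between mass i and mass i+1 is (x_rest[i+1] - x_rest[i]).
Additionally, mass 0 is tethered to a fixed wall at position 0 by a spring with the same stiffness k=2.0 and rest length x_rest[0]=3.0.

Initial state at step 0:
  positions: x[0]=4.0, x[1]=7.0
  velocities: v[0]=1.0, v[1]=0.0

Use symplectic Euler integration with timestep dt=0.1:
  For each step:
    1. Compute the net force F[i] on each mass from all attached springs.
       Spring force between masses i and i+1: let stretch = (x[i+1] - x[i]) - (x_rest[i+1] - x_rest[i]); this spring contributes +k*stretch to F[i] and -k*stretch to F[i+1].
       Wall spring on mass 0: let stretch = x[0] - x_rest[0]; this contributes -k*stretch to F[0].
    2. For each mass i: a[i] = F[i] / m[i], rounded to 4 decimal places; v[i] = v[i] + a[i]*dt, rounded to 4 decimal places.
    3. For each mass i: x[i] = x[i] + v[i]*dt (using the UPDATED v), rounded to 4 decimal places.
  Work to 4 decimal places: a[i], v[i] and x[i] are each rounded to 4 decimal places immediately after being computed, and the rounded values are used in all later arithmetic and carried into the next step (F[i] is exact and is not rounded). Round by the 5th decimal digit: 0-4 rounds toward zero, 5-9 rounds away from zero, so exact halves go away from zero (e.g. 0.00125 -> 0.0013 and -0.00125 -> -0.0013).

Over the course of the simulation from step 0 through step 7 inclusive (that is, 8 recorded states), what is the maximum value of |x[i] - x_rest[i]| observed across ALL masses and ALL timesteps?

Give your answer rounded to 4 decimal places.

Answer: 1.1728

Derivation:
Step 0: x=[4.0000 7.0000] v=[1.0000 0.0000]
Step 1: x=[4.0800 7.0000] v=[0.8000 0.0000]
Step 2: x=[4.1368 7.0008] v=[0.5680 0.0080]
Step 3: x=[4.1681 7.0030] v=[0.3134 0.0216]
Step 4: x=[4.1728 7.0068] v=[0.0468 0.0381]
Step 5: x=[4.1507 7.0123] v=[-0.2210 0.0547]
Step 6: x=[4.1028 7.0192] v=[-0.4788 0.0685]
Step 7: x=[4.0312 7.0269] v=[-0.7161 0.0769]
Max displacement = 1.1728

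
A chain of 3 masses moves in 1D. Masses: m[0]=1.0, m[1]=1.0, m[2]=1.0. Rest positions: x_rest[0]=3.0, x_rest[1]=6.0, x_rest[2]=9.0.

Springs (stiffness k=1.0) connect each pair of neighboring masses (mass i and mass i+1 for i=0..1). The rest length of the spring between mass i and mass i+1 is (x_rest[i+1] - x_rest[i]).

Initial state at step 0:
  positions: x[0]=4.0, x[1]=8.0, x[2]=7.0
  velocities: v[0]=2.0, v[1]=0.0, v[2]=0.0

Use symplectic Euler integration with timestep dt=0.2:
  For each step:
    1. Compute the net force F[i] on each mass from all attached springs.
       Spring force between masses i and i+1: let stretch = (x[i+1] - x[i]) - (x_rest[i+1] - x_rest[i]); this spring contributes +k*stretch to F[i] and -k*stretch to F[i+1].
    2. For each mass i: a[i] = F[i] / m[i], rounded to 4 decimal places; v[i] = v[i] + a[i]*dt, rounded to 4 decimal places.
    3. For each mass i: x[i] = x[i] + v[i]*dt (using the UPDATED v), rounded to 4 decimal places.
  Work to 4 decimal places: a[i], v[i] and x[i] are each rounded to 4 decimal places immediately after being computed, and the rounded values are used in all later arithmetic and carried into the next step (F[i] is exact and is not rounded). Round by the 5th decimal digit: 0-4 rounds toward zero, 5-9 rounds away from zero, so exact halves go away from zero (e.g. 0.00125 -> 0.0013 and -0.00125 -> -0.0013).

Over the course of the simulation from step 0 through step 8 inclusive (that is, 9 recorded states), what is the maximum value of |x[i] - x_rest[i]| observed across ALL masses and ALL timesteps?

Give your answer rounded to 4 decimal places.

Answer: 3.2167

Derivation:
Step 0: x=[4.0000 8.0000 7.0000] v=[2.0000 0.0000 0.0000]
Step 1: x=[4.4400 7.8000 7.1600] v=[2.2000 -1.0000 0.8000]
Step 2: x=[4.8944 7.4400 7.4656] v=[2.2720 -1.8000 1.5280]
Step 3: x=[5.3306 6.9792 7.8902] v=[2.1811 -2.3040 2.1229]
Step 4: x=[5.7128 6.4889 8.3983] v=[1.9108 -2.4515 2.5407]
Step 5: x=[6.0060 6.0439 8.9501] v=[1.4660 -2.2248 2.7588]
Step 6: x=[6.1807 5.7137 9.5056] v=[0.8736 -1.6511 2.7776]
Step 7: x=[6.2167 5.5538 10.0294] v=[0.1802 -0.7993 2.6192]
Step 8: x=[6.1062 5.5995 10.4942] v=[-0.5524 0.2284 2.3241]
Max displacement = 3.2167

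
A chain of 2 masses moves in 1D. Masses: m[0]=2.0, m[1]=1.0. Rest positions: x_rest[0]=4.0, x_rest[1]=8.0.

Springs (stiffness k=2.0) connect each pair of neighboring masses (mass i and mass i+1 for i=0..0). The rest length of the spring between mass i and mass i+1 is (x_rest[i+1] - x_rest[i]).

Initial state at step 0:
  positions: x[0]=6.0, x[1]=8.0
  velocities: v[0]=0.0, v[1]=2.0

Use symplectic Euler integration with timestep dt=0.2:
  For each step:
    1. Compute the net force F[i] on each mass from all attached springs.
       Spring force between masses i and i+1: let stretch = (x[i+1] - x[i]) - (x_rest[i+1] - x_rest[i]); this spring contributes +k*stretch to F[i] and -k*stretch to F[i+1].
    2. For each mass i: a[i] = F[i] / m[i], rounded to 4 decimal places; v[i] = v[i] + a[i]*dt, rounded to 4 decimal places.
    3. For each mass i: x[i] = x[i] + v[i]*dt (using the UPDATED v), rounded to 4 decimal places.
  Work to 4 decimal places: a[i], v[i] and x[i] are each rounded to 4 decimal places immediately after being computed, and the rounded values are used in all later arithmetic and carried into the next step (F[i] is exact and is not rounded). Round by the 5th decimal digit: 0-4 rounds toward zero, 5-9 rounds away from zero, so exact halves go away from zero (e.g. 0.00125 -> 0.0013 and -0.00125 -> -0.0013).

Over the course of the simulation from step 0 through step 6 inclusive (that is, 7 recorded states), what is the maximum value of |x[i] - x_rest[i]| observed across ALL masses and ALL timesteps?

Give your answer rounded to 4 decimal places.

Answer: 3.6764

Derivation:
Step 0: x=[6.0000 8.0000] v=[0.0000 2.0000]
Step 1: x=[5.9200 8.5600] v=[-0.4000 2.8000]
Step 2: x=[5.7856 9.2288] v=[-0.6720 3.3440]
Step 3: x=[5.6289 9.9421] v=[-0.7834 3.5667]
Step 4: x=[5.4847 10.6304] v=[-0.7208 3.4414]
Step 5: x=[5.3864 11.2270] v=[-0.4917 2.9831]
Step 6: x=[5.3617 11.6764] v=[-0.1236 2.2469]
Max displacement = 3.6764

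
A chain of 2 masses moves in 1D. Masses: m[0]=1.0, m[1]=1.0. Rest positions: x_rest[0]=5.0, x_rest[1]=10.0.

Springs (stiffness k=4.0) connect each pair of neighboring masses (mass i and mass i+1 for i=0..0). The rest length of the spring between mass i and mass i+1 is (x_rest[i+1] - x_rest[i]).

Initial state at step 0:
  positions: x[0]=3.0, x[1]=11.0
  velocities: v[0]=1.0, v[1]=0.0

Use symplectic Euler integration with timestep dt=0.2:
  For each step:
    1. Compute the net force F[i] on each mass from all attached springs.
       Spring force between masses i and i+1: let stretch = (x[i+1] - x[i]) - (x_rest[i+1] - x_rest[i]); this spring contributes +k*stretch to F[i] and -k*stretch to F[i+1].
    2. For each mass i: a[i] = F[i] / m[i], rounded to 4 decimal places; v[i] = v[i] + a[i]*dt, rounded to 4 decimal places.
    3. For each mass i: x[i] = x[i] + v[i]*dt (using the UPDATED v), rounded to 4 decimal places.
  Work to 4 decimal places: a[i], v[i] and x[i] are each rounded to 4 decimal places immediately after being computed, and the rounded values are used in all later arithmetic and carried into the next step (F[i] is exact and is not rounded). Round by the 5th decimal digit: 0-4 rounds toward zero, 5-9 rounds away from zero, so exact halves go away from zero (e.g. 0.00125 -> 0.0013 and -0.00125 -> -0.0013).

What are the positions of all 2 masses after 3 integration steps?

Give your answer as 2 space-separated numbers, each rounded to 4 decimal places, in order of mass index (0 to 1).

Answer: 5.6434 8.9566

Derivation:
Step 0: x=[3.0000 11.0000] v=[1.0000 0.0000]
Step 1: x=[3.6800 10.5200] v=[3.4000 -2.4000]
Step 2: x=[4.6544 9.7456] v=[4.8720 -3.8720]
Step 3: x=[5.6434 8.9566] v=[4.9450 -3.9450]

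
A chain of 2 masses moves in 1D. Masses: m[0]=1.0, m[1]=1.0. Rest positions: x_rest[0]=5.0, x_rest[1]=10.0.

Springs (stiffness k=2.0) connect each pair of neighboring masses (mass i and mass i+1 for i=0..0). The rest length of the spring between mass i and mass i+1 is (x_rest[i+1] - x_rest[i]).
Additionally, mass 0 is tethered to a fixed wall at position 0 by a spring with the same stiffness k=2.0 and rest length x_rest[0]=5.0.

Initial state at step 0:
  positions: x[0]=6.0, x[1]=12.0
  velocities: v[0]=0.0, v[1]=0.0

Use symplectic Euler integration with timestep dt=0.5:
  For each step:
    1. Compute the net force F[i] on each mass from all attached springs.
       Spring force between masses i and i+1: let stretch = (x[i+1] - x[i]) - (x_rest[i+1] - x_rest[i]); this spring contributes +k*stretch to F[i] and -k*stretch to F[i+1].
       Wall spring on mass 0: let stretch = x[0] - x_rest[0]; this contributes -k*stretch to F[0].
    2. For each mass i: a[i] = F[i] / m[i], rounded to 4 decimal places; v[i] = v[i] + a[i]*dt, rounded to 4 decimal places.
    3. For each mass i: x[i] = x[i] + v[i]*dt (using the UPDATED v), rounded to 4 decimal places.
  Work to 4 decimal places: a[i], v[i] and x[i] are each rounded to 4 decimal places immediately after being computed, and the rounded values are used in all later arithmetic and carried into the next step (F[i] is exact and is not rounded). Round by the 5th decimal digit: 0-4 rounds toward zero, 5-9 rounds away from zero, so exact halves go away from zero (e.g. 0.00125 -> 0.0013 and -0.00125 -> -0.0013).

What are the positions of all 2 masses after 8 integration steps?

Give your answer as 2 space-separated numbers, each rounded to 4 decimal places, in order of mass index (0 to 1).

Step 0: x=[6.0000 12.0000] v=[0.0000 0.0000]
Step 1: x=[6.0000 11.5000] v=[0.0000 -1.0000]
Step 2: x=[5.7500 10.7500] v=[-0.5000 -1.5000]
Step 3: x=[5.1250 10.0000] v=[-1.2500 -1.5000]
Step 4: x=[4.3750 9.3125] v=[-1.5000 -1.3750]
Step 5: x=[3.9063 8.6563] v=[-0.9375 -1.3125]
Step 6: x=[3.8594 8.1251] v=[-0.0938 -1.0625]
Step 7: x=[4.0157 7.9610] v=[0.3125 -0.3282]
Step 8: x=[4.1368 8.3243] v=[0.2421 0.7265]

Answer: 4.1368 8.3243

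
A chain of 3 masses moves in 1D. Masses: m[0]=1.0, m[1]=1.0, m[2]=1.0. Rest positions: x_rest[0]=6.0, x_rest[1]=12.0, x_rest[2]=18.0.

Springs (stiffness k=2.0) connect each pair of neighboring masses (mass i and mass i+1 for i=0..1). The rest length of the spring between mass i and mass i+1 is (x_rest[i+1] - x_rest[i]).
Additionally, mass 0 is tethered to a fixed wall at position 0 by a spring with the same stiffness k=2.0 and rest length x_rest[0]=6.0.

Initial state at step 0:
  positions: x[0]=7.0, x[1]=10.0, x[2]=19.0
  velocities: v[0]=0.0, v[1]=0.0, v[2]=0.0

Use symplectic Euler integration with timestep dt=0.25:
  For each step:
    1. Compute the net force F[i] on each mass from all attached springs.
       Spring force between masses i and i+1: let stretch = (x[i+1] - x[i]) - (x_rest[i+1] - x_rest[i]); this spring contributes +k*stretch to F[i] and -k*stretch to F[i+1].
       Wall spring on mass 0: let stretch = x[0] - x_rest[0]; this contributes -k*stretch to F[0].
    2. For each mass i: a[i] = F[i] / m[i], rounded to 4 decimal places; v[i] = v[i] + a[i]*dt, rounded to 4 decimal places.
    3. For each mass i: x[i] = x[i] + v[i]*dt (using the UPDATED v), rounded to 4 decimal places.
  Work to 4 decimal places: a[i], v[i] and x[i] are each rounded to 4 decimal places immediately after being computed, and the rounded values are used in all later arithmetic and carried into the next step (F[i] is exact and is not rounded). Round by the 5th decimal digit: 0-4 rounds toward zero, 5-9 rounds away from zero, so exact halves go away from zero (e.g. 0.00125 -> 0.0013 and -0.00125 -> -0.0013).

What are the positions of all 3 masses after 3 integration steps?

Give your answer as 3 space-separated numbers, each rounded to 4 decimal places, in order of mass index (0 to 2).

Answer: 5.0020 13.1348 17.3984

Derivation:
Step 0: x=[7.0000 10.0000 19.0000] v=[0.0000 0.0000 0.0000]
Step 1: x=[6.5000 10.7500 18.6250] v=[-2.0000 3.0000 -1.5000]
Step 2: x=[5.7188 11.9531 18.0156] v=[-3.1250 4.8125 -2.4375]
Step 3: x=[5.0020 13.1348 17.3984] v=[-2.8673 4.7266 -2.4688]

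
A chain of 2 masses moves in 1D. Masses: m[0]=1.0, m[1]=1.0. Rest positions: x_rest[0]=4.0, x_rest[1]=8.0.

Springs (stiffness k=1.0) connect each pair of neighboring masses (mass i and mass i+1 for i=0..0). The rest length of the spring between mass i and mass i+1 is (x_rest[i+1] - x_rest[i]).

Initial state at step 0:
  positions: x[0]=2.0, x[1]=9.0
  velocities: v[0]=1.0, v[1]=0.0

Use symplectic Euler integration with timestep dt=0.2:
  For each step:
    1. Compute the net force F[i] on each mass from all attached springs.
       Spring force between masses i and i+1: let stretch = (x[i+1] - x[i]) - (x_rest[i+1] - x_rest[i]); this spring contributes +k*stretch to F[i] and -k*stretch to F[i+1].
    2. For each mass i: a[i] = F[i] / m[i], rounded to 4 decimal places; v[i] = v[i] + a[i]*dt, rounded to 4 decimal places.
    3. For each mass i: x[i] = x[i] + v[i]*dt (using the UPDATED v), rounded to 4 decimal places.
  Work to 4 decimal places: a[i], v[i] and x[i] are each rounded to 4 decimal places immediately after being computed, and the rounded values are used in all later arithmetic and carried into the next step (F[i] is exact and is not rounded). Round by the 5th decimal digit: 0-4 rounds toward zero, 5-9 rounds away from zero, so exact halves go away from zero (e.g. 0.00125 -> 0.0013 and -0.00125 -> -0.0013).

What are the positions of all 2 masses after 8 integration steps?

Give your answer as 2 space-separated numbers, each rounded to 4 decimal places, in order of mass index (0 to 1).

Step 0: x=[2.0000 9.0000] v=[1.0000 0.0000]
Step 1: x=[2.3200 8.8800] v=[1.6000 -0.6000]
Step 2: x=[2.7424 8.6576] v=[2.1120 -1.1120]
Step 3: x=[3.2414 8.3586] v=[2.4950 -1.4950]
Step 4: x=[3.7851 8.0149] v=[2.7184 -1.7184]
Step 5: x=[4.3380 7.6620] v=[2.7644 -1.7644]
Step 6: x=[4.8638 7.3362] v=[2.6292 -1.6292]
Step 7: x=[5.3285 7.0715] v=[2.3237 -1.3237]
Step 8: x=[5.7030 6.8970] v=[1.8723 -0.8723]

Answer: 5.7030 6.8970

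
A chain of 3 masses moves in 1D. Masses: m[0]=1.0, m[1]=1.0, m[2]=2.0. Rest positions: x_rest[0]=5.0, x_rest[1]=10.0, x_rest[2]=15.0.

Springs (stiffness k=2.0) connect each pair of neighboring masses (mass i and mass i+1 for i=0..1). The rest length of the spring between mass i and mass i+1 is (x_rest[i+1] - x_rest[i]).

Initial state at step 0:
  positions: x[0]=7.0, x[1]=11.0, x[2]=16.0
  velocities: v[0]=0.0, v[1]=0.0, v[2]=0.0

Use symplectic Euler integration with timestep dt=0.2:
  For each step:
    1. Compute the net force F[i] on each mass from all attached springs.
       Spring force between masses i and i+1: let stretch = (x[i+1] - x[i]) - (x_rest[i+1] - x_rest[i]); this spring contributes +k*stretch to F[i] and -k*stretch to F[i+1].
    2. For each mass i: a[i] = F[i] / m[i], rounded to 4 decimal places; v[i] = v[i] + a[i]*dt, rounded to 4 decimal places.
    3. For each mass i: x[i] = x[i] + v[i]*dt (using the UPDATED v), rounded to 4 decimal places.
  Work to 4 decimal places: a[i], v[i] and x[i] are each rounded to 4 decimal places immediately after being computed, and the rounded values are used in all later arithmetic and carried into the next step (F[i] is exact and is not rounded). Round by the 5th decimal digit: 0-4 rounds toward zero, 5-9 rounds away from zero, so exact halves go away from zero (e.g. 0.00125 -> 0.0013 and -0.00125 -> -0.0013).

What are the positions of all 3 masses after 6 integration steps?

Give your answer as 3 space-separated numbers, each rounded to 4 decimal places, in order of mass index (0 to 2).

Step 0: x=[7.0000 11.0000 16.0000] v=[0.0000 0.0000 0.0000]
Step 1: x=[6.9200 11.0800 16.0000] v=[-0.4000 0.4000 0.0000]
Step 2: x=[6.7728 11.2208 16.0032] v=[-0.7360 0.7040 0.0160]
Step 3: x=[6.5814 11.3884 16.0151] v=[-0.9568 0.8378 0.0595]
Step 4: x=[6.3746 11.5415 16.0419] v=[-1.0340 0.7657 0.1342]
Step 5: x=[6.1812 11.6413 16.0887] v=[-0.9672 0.4991 0.2341]
Step 6: x=[6.0246 11.6601 16.1576] v=[-0.7832 0.0940 0.3446]

Answer: 6.0246 11.6601 16.1576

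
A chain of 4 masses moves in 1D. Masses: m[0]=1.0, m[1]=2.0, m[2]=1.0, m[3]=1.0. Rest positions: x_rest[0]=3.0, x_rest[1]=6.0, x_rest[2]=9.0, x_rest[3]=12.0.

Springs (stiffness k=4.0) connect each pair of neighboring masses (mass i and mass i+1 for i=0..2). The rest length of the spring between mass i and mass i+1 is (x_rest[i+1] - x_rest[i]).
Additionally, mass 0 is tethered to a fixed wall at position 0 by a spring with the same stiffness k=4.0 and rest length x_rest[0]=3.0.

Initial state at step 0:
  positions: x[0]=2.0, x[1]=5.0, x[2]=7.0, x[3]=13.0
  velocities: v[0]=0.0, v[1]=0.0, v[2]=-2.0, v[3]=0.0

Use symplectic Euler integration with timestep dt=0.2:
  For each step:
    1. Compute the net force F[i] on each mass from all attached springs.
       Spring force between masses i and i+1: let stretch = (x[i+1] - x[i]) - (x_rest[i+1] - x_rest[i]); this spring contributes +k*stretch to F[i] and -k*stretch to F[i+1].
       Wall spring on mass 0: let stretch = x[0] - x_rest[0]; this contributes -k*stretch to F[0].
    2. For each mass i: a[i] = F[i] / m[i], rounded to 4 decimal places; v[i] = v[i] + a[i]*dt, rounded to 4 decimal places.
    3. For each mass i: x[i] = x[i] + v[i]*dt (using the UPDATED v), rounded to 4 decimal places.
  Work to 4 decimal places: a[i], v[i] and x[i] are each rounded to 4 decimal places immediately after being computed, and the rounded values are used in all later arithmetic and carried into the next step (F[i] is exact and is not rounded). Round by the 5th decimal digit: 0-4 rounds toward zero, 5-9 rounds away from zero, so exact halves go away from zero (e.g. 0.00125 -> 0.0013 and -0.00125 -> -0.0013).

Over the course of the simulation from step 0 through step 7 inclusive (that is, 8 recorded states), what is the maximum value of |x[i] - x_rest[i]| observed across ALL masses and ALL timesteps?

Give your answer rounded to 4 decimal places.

Answer: 2.5048

Derivation:
Step 0: x=[2.0000 5.0000 7.0000 13.0000] v=[0.0000 0.0000 -2.0000 0.0000]
Step 1: x=[2.1600 4.9200 7.2400 12.5200] v=[0.8000 -0.4000 1.2000 -2.4000]
Step 2: x=[2.4160 4.8048 7.9536 11.6752] v=[1.2800 -0.5760 3.5680 -4.2240]
Step 3: x=[2.6676 4.7504 8.7588 10.7149] v=[1.2582 -0.2720 4.0262 -4.8013]
Step 4: x=[2.8257 4.8500 9.2357 9.9217] v=[0.7904 0.4982 2.3844 -3.9662]
Step 5: x=[2.8556 5.1386 9.1206 9.4987] v=[0.1493 1.4428 -0.5754 -2.1150]
Step 6: x=[2.7938 5.5631 8.4289 9.4952] v=[-0.3088 2.1224 -3.4585 -0.0175]
Step 7: x=[2.7281 5.9953 7.4493 9.8011] v=[-0.3284 2.1610 -4.8981 1.5295]
Max displacement = 2.5048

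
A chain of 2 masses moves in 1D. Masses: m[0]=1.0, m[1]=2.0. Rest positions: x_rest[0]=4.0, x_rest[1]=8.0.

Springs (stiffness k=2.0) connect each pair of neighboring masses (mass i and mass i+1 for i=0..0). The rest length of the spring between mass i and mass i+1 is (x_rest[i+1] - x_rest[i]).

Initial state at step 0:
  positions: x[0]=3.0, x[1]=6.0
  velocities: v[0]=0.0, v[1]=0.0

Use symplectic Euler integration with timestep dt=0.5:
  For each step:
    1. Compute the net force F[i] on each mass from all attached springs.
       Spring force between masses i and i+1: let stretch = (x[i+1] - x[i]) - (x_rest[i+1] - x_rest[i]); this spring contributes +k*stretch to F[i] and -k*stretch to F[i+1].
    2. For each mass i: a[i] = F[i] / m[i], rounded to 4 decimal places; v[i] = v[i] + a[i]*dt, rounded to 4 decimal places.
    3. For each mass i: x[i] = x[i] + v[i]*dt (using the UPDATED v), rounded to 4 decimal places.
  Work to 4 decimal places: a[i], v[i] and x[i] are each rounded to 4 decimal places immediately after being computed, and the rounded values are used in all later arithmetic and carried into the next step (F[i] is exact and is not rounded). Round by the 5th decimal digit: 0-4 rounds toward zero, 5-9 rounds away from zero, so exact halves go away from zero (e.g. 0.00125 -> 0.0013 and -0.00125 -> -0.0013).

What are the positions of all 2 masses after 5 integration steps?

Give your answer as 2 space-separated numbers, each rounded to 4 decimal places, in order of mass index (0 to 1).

Step 0: x=[3.0000 6.0000] v=[0.0000 0.0000]
Step 1: x=[2.5000 6.2500] v=[-1.0000 0.5000]
Step 2: x=[1.8750 6.5625] v=[-1.2500 0.6250]
Step 3: x=[1.5938 6.7032] v=[-0.5625 0.2813]
Step 4: x=[1.8673 6.5665] v=[0.5469 -0.2734]
Step 5: x=[2.4904 6.2550] v=[1.2461 -0.6230]

Answer: 2.4904 6.2550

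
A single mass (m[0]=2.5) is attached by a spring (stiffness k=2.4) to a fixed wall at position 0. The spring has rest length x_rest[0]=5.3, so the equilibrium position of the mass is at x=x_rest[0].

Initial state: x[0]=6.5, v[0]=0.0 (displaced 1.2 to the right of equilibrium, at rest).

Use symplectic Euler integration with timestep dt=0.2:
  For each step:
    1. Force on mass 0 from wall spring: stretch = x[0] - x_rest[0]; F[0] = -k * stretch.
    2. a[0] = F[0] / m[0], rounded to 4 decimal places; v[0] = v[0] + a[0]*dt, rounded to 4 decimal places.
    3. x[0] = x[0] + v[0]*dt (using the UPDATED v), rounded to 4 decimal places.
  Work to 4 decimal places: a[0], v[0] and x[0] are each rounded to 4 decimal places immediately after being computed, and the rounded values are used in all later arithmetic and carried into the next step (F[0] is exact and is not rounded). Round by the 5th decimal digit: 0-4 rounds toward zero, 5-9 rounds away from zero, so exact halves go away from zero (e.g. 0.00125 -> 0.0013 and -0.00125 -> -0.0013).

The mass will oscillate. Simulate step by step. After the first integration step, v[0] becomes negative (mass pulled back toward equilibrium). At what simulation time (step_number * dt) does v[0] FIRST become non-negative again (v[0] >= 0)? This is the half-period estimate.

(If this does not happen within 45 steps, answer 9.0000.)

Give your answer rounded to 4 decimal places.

Answer: 3.4000

Derivation:
Step 0: x=[6.5000] v=[0.0000]
Step 1: x=[6.4539] v=[-0.2304]
Step 2: x=[6.3635] v=[-0.4519]
Step 3: x=[6.2323] v=[-0.6561]
Step 4: x=[6.0653] v=[-0.8351]
Step 5: x=[5.8689] v=[-0.9820]
Step 6: x=[5.6507] v=[-1.0912]
Step 7: x=[5.4190] v=[-1.1585]
Step 8: x=[5.1827] v=[-1.1813]
Step 9: x=[4.9509] v=[-1.1588]
Step 10: x=[4.7325] v=[-1.0918]
Step 11: x=[4.5359] v=[-0.9828]
Step 12: x=[4.3687] v=[-0.8361]
Step 13: x=[4.2372] v=[-0.6573]
Step 14: x=[4.1466] v=[-0.4532]
Step 15: x=[4.1003] v=[-0.2317]
Step 16: x=[4.1000] v=[-0.0014]
Step 17: x=[4.1458] v=[0.2290]
First v>=0 after going negative at step 17, time=3.4000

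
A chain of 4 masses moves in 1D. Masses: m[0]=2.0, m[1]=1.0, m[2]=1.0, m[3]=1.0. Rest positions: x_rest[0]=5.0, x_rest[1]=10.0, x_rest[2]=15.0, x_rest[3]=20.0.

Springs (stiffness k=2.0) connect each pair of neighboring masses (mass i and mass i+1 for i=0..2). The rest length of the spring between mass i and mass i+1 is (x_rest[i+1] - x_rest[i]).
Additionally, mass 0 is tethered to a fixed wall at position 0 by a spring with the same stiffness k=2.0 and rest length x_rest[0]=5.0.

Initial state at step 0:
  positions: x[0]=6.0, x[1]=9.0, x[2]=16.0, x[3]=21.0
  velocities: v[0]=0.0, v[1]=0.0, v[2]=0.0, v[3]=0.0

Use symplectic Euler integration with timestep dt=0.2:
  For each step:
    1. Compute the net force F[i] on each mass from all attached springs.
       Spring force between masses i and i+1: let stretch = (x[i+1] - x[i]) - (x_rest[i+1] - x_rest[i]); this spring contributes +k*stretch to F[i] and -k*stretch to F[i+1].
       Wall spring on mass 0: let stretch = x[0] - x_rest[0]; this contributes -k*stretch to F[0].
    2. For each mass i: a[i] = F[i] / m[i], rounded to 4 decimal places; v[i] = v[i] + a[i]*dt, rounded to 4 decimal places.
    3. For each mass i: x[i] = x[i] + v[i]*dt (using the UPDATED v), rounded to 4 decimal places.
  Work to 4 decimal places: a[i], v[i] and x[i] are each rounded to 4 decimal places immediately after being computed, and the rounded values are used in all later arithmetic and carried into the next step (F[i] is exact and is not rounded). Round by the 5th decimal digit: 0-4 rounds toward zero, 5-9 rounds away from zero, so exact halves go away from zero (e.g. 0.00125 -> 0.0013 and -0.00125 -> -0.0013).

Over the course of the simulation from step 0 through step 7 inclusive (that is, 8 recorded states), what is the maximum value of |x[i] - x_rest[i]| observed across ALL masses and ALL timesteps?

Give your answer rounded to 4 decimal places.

Answer: 1.8654

Derivation:
Step 0: x=[6.0000 9.0000 16.0000 21.0000] v=[0.0000 0.0000 0.0000 0.0000]
Step 1: x=[5.8800 9.3200 15.8400 21.0000] v=[-0.6000 1.6000 -0.8000 0.0000]
Step 2: x=[5.6624 9.8864 15.5712 20.9872] v=[-1.0880 2.8320 -1.3440 -0.0640]
Step 3: x=[5.3873 10.5697 15.2809 20.9411] v=[-1.3757 3.4163 -1.4515 -0.2304]
Step 4: x=[5.1040 11.2153 15.0665 20.8422] v=[-1.4167 3.2278 -1.0719 -0.4945]
Step 5: x=[4.8610 11.6801 15.0061 20.6812] v=[-1.2152 2.3238 -0.3021 -0.8048]
Step 6: x=[4.6963 11.8654 15.1336 20.4662] v=[-0.8236 0.9266 0.6375 -1.0748]
Step 7: x=[4.6305 11.7386 15.4263 20.2246] v=[-0.3290 -0.6338 1.4633 -1.2078]
Max displacement = 1.8654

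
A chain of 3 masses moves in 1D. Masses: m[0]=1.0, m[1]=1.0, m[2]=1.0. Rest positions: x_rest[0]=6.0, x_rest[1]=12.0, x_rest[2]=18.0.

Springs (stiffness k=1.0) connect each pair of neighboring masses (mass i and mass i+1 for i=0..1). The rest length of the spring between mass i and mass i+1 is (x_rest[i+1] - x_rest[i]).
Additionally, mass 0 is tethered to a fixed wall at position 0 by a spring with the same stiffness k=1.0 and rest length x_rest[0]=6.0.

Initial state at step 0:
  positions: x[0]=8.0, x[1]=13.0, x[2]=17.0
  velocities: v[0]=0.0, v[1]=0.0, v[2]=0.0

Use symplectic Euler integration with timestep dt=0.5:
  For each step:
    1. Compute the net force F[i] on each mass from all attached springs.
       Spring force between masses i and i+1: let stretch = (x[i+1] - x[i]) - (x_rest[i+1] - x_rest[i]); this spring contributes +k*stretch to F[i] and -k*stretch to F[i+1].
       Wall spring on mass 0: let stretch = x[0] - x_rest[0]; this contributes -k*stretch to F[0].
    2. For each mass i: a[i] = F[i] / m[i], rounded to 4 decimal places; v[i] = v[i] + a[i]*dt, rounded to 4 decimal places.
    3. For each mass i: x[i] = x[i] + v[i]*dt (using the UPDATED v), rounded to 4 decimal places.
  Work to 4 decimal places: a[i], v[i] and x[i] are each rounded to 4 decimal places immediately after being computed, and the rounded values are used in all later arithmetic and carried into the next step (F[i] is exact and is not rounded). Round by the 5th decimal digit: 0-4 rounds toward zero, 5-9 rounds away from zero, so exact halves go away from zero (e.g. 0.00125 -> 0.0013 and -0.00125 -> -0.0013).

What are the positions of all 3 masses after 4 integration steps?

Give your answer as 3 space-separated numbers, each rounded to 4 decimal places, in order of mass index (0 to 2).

Answer: 4.2734 11.4180 19.6094

Derivation:
Step 0: x=[8.0000 13.0000 17.0000] v=[0.0000 0.0000 0.0000]
Step 1: x=[7.2500 12.7500 17.5000] v=[-1.5000 -0.5000 1.0000]
Step 2: x=[6.0625 12.3125 18.3125] v=[-2.3750 -0.8750 1.6250]
Step 3: x=[4.9219 11.8125 19.1250] v=[-2.2813 -1.0000 1.6250]
Step 4: x=[4.2734 11.4180 19.6094] v=[-1.2970 -0.7891 0.9688]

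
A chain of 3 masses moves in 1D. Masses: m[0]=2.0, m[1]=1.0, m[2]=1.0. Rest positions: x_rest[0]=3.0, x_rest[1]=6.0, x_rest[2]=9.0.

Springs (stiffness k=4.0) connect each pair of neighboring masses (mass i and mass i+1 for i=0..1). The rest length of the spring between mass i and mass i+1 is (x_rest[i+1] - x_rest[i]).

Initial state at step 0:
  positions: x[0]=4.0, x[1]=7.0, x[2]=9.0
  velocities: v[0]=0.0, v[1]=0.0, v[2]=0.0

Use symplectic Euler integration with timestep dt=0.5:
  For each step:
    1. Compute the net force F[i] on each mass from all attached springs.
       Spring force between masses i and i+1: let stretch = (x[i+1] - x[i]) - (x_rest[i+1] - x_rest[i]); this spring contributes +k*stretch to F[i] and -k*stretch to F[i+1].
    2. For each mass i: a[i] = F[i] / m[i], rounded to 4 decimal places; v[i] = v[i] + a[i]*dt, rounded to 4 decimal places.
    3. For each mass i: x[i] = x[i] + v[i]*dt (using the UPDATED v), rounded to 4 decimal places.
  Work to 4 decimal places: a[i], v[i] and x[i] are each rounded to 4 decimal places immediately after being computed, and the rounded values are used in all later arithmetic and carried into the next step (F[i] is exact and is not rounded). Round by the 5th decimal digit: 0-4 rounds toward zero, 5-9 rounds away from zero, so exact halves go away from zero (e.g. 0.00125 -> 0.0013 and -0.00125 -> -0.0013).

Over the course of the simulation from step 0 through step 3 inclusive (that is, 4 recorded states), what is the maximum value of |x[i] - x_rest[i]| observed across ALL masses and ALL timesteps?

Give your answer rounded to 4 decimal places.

Answer: 1.5000

Derivation:
Step 0: x=[4.0000 7.0000 9.0000] v=[0.0000 0.0000 0.0000]
Step 1: x=[4.0000 6.0000 10.0000] v=[0.0000 -2.0000 2.0000]
Step 2: x=[3.5000 7.0000 10.0000] v=[-1.0000 2.0000 0.0000]
Step 3: x=[3.2500 7.5000 10.0000] v=[-0.5000 1.0000 0.0000]
Max displacement = 1.5000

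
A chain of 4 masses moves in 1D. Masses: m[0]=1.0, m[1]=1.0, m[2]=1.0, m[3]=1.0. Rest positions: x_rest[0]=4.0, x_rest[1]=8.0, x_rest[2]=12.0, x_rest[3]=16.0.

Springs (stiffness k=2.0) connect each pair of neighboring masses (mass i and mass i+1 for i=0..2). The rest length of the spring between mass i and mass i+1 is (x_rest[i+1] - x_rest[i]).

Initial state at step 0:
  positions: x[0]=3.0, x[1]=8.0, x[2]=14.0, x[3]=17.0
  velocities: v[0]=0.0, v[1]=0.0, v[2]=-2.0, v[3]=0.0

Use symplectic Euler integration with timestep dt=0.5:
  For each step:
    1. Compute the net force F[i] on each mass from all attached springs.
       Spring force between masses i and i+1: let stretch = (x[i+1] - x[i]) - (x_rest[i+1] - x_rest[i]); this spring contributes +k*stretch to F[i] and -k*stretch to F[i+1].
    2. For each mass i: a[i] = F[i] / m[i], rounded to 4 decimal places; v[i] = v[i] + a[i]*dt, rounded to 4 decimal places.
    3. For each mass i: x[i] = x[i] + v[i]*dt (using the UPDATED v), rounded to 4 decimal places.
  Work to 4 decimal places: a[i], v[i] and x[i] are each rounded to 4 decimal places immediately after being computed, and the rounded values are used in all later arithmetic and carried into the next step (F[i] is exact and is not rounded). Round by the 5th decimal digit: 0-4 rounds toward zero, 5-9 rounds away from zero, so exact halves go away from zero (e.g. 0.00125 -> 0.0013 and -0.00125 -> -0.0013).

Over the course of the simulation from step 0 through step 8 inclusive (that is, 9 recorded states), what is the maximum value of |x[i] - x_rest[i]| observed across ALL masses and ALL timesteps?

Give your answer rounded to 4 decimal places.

Step 0: x=[3.0000 8.0000 14.0000 17.0000] v=[0.0000 0.0000 -2.0000 0.0000]
Step 1: x=[3.5000 8.5000 11.5000 17.5000] v=[1.0000 1.0000 -5.0000 1.0000]
Step 2: x=[4.5000 8.0000 10.5000 17.0000] v=[2.0000 -1.0000 -2.0000 -1.0000]
Step 3: x=[5.2500 7.0000 11.5000 15.2500] v=[1.5000 -2.0000 2.0000 -3.5000]
Step 4: x=[4.8750 7.3750 12.1250 13.6250] v=[-0.7500 0.7500 1.2500 -3.2500]
Step 5: x=[3.7500 8.8750 11.1250 13.2500] v=[-2.2500 3.0000 -2.0000 -0.7500]
Step 6: x=[3.1875 8.9375 10.0625 13.8125] v=[-1.1250 0.1250 -2.1250 1.1250]
Step 7: x=[3.5000 6.6875 10.3125 14.5000] v=[0.6250 -4.5000 0.5000 1.3750]
Step 8: x=[3.4063 4.6563 10.8438 15.0938] v=[-0.1875 -4.0625 1.0625 1.1875]
Max displacement = 3.3437

Answer: 3.3437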